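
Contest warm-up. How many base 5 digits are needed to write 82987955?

12

82987955 in base 5 is 132221103310, which has 12 digits.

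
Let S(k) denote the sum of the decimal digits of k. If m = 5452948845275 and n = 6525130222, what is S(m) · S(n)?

S(5452948845275) = 5+4+5+2+9+4+8+8+4+5+2+7+5 = 68.
S(6525130222) = 6+5+2+5+1+3+0+2+2+2 = 28.
68 · 28 = 1904.

1904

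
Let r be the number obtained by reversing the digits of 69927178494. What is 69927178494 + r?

119414351490

Reverse of 69927178494 is 49487172996.
69927178494 + 49487172996 = 119414351490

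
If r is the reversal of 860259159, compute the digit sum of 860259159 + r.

Reversal of 860259159 is 951952068; 860259159 + 951952068 = 1812211227.
Digit sum of 1812211227: 1+8+1+2+2+1+1+2+2+7 = 27.

27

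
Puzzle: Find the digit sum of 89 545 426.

43

8+9+5+4+5+4+2+6 = 43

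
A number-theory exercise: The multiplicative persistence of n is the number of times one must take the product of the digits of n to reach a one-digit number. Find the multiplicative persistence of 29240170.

1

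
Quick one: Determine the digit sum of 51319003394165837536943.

5+1+3+1+9+0+0+3+3+9+4+1+6+5+8+3+7+5+3+6+9+4+3 = 98

98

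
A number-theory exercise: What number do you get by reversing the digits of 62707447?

Reversing 62707447 gives 74470726.

74470726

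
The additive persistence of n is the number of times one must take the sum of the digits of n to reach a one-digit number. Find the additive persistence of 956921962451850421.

956921962451850421 → 79 → 16 → 7 (3 steps)

3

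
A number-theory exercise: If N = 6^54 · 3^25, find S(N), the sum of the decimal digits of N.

207

6^54 · 3^25 = 887562385430023345010640607721794636191357041406640128
Sum of its 54 digits: 207.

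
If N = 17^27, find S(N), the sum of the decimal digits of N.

17^27 = 1667711322168688287513535727415473
Sum of its 34 digits: 152.

152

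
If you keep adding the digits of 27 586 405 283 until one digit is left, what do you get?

2+7+5+8+6+4+0+5+2+8+3 = 50
5+0 = 5

5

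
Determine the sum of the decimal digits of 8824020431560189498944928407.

129

8+8+2+4+0+2+0+4+3+1+5+6+0+1+8+9+4+9+8+9+4+4+9+2+8+4+0+7 = 129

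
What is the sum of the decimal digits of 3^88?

198

3^88 = 969773729787523602876821942164080815560161
Sum of its 42 digits: 198.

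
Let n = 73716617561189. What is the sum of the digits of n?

68

7+3+7+1+6+6+1+7+5+6+1+1+8+9 = 68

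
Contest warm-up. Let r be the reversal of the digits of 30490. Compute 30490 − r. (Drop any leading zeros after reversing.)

Reverse of 30490 is 9403.
30490 − 9403 = 21087

21087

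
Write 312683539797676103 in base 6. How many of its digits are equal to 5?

312683539797676103 in base 6 is 22130450215050544044435.
The digit 5 appears 5 times.

5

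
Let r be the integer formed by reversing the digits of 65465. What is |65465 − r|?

9009

Reverse of 65465 is 56456.
|65465 − 56456| = 9009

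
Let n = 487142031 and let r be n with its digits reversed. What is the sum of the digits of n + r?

Reversal of 487142031 is 130241784; 487142031 + 130241784 = 617383815.
Digit sum of 617383815: 6+1+7+3+8+3+8+1+5 = 42.

42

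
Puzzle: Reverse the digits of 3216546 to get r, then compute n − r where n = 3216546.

Reverse of 3216546 is 6456123.
3216546 − 6456123 = -3239577

-3239577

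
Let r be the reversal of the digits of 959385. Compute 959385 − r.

375426

Reverse of 959385 is 583959.
959385 − 583959 = 375426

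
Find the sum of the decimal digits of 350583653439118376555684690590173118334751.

186

3+5+0+5+8+3+6+5+3+4+3+9+1+1+8+3+7+6+5+5+5+6+8+4+6+9+0+5+9+0+1+7+3+1+1+8+3+3+4+7+5+1 = 186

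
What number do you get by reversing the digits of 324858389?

983858423

Reversing 324858389 gives 983858423.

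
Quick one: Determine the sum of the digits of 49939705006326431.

71

4+9+9+3+9+7+0+5+0+0+6+3+2+6+4+3+1 = 71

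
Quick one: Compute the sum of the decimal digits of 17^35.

215

17^35 = 11633549665058175578832094238737833478284593
Sum of its 44 digits: 215.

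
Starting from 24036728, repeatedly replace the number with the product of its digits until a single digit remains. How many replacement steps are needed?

24036728 → 0 (1 step)

1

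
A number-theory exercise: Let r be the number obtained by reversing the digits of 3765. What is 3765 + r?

Reverse of 3765 is 5673.
3765 + 5673 = 9438

9438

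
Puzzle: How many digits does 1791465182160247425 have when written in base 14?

1791465182160247425 in base 14 is B730C8165861698D, which has 16 digits.

16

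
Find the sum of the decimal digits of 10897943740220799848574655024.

1+0+8+9+7+9+4+3+7+4+0+2+2+0+7+9+9+8+4+8+5+7+4+6+5+5+0+2+4 = 139

139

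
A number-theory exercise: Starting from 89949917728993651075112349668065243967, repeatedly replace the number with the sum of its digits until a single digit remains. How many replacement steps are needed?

89949917728993651075112349668065243967 → 200 → 2 (2 steps)

2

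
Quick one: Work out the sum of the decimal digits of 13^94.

13^94 = 513659254171021172271592450568246047489920249149063314875767634353494969417264192587335787046883806712089
Sum of its 105 digits: 481.

481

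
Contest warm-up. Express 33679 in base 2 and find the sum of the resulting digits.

8

33679 in base 2 is 1000001110001111.
Digit sum: 1+0+0+0+0+0+1+1+1+0+0+0+1+1+1+1 = 8.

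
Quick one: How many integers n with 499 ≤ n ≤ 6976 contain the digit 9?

The integers in [499, 6976] that contain the digit 9: 499, 509, 519, 529, 539, 549, …, 6975, 6976.
1780 qualify.

1780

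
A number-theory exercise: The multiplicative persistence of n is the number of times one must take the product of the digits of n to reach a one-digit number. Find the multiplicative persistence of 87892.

2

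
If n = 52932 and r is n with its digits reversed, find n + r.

Reverse of 52932 is 23925.
52932 + 23925 = 76857

76857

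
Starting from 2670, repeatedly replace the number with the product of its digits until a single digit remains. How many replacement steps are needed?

1

2670 → 0 (1 step)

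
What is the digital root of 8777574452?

8+7+7+7+5+7+4+4+5+2 = 56
5+6 = 11
1+1 = 2
(Equivalently, 8777574452 mod 9 = 2.)

2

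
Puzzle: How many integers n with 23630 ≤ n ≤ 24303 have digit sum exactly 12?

The integers in [23630, 24303] that have digit sum exactly 12: 23700, 24006, 24015, 24024, 24033, 24042, …, 24240, 24303.
20 qualify.

20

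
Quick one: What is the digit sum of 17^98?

17^98 = 3837022051144580073723569951124896077633277396712385897587438897158780555368050857136417627183408628336499832190548088609
Sum of its 121 digits: 577.

577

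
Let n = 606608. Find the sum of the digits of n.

6+0+6+6+0+8 = 26

26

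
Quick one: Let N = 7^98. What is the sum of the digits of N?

7^98 = 66009724686219550843768321818371771650147004059278069406814190436565131829325062449
Sum of its 83 digits: 355.

355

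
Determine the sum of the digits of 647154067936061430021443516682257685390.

159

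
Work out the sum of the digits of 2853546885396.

2+8+5+3+5+4+6+8+8+5+3+9+6 = 72

72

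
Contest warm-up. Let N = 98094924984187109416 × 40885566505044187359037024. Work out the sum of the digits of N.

98094924984187109416 × 40885566505044187359037024 = 4010666579248302691061565922709551615883017984
Sum of its 46 digits: 202.

202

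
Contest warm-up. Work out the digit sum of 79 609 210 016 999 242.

7+9+6+0+9+2+1+0+0+1+6+9+9+9+2+4+2 = 76

76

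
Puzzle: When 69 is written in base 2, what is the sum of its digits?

3

69 in base 2 is 1000101.
Digit sum: 1+0+0+0+1+0+1 = 3.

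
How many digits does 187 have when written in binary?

8

187 in base 2 is 10111011, which has 8 digits.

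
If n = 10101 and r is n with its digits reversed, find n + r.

Reverse of 10101 is 10101.
10101 + 10101 = 20202

20202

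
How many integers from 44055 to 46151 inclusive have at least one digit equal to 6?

689

The integers in [44055, 46151] that have at least one digit equal to 6: 44056, 44060, 44061, 44062, 44063, 44064, …, 46150, 46151.
689 qualify.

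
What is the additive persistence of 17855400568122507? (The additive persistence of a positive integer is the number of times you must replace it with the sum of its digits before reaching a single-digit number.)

17855400568122507 → 66 → 12 → 3 (3 steps)

3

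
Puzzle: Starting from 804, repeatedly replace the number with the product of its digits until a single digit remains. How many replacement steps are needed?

804 → 0 (1 step)

1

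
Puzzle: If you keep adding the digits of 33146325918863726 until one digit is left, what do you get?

5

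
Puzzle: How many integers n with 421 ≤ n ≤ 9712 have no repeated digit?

4848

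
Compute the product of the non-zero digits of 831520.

240

8×3×1×5×2 = 240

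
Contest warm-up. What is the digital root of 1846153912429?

1+8+4+6+1+5+3+9+1+2+4+2+9 = 55
5+5 = 10
1+0 = 1

1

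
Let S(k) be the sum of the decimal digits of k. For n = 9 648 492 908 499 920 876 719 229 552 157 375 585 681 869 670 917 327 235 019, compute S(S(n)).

4

First digit sum: 301.
3+0+1 = 4.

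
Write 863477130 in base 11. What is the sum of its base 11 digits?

40

863477130 in base 11 is 40345716A.
Digit sum: 4+0+3+4+5+7+1+6+10 = 40.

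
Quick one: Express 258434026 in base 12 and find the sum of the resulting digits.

48

258434026 in base 12 is 7267088A.
Digit sum: 7+2+6+7+0+8+8+10 = 48.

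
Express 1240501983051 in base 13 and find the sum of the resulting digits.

1240501983051 in base 13 is 8CC95667B56.
Digit sum: 8+12+12+9+5+6+6+7+11+5+6 = 87.

87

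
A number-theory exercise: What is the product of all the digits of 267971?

2×6×7×9×7×1 = 5292

5292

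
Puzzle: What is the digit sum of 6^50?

171

6^50 = 808281277464764060643139600456536293376
Sum of its 39 digits: 171.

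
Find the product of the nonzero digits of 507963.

5×7×9×6×3 = 5670

5670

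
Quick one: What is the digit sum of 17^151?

17^151 = 627750587913620348268090553443567838127027230286753917528064566723168141200351214057503430482366332066015316410987469474881280782238055854711178375528302281207977023768167417690366277233
Sum of its 186 digits: 782.

782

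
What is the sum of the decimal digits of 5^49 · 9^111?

5^49 · 9^111 = 148063755352333875212867691967855167339890532245282129053454543714944615873784065134597162813486915930660519080674930592067539691925048828125
Sum of its 141 digits: 648.

648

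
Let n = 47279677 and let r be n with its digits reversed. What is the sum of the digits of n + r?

44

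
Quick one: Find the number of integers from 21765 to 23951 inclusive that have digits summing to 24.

93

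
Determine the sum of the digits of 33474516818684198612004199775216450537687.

191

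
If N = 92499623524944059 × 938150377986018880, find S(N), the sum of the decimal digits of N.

158

92499623524944059 × 938150377986018880 = 86778556773490713043247236117833920
Sum of its 35 digits: 158.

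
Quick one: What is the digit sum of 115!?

115! = 292509369349301569068815180481773552003419272043053514672100535242441942363589054622883930786268803187059211939585703515345785120071002251720730101703194015956992000000000000000000000000000
Sum of its 189 digits: 648.

648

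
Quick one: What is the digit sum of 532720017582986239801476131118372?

132

5+3+2+7+2+0+0+1+7+5+8+2+9+8+6+2+3+9+8+0+1+4+7+6+1+3+1+1+1+8+3+7+2 = 132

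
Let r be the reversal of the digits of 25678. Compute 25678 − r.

-61974

Reverse of 25678 is 87652.
25678 − 87652 = -61974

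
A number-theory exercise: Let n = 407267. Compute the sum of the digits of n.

4+0+7+2+6+7 = 26

26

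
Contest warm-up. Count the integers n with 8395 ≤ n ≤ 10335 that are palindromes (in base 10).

The integers in [8395, 10335] that are palindromes (in base 10): 8448, 8558, 8668, 8778, 8888, 8998, …, 10201, 10301.
20 qualify.

20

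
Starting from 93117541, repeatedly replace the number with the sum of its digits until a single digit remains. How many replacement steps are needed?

2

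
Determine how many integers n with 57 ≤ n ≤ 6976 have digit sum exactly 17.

The integers in [57, 6976] that have digit sum exactly 17: 89, 98, 179, 188, 197, 269, …, 6911, 6920.
497 qualify.

497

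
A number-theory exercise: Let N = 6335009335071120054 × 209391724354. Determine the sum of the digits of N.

147

6335009335071120054 × 209391724354 = 1326498528469228795333209595116
Sum of its 31 digits: 147.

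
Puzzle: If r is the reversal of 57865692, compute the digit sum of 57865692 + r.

Reversal of 57865692 is 29656875; 57865692 + 29656875 = 87522567.
Digit sum of 87522567: 8+7+5+2+2+5+6+7 = 42.

42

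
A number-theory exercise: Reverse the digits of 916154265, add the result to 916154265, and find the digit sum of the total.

Reversal of 916154265 is 562451619; 916154265 + 562451619 = 1478605884.
Digit sum of 1478605884: 1+4+7+8+6+0+5+8+8+4 = 51.

51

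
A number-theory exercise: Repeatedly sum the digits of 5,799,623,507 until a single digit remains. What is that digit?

5+7+9+9+6+2+3+5+0+7 = 53
5+3 = 8
(Equivalently, 5,799,623,507 mod 9 = 8.)

8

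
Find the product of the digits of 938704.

0

9×3×8×7×0×4 = 0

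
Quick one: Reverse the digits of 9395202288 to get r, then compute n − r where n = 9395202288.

Reverse of 9395202288 is 8822025939.
9395202288 − 8822025939 = 573176349

573176349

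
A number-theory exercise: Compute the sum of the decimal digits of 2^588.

757

2^588 = 1013065324433836171511818326096474890383898005918563696288002277756507034036354527929615978746851512277392062160962106733983191180520452956027069051297354415786421338721071661056
Sum of its 178 digits: 757.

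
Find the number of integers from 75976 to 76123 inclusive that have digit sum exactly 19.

10

The integers in [75976, 76123] that have digit sum exactly 19: 76006, 76015, 76024, 76033, 76042, 76051, 76060, 76105, 76114, 76123.
10 qualify.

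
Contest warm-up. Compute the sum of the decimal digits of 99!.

648

99! = 933262154439441526816992388562667004907159682643816214685929638952175999932299156089414639761565182862536979208272237582511852109168640000000000000000000000
Sum of its 156 digits: 648.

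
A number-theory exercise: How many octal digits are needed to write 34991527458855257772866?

25

34991527458855257772866 in base 8 is 7321623761754252250411502, which has 25 digits.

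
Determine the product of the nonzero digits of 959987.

204120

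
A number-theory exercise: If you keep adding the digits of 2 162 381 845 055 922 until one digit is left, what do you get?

9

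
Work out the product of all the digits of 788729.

7×8×8×7×2×9 = 56448

56448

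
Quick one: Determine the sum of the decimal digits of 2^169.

2^169 = 748288838313422294120286634350736906063837462003712
Sum of its 51 digits: 209.

209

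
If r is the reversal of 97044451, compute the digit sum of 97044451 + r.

32

Reversal of 97044451 is 15444079; 97044451 + 15444079 = 112488530.
Digit sum of 112488530: 1+1+2+4+8+8+5+3+0 = 32.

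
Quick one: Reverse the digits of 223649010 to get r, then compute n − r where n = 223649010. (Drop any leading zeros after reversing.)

Reverse of 223649010 is 10946322.
223649010 − 10946322 = 212702688

212702688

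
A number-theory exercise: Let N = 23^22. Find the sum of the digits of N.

23^22 = 907846434775996175406740561329
Sum of its 30 digits: 148.

148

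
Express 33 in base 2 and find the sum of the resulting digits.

2

33 in base 2 is 100001.
Digit sum: 1+0+0+0+0+1 = 2.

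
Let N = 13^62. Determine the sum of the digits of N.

304

13^62 = 1160079742193852504915146511382047428546764970438554956151425821551769
Sum of its 70 digits: 304.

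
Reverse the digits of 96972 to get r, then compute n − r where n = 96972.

69003

Reverse of 96972 is 27969.
96972 − 27969 = 69003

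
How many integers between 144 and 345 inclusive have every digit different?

145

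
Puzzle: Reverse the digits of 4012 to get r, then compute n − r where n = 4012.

Reverse of 4012 is 2104.
4012 − 2104 = 1908

1908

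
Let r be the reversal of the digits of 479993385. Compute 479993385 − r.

-103406589

Reverse of 479993385 is 583399974.
479993385 − 583399974 = -103406589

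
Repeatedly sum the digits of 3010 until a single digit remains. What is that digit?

3+0+1+0 = 4
(Equivalently, 3010 mod 9 = 4.)

4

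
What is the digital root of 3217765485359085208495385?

3+2+1+7+7+6+5+4+8+5+3+5+9+0+8+5+2+0+8+4+9+5+3+8+5 = 122
1+2+2 = 5

5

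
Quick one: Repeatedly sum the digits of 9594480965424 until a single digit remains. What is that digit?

6

9+5+9+4+4+8+0+9+6+5+4+2+4 = 69
6+9 = 15
1+5 = 6
(Equivalently, 9594480965424 mod 9 = 6.)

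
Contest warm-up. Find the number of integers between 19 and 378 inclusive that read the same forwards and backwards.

36

The integers in [19, 378] that read the same forwards and backwards: 22, 33, 44, 55, 66, 77, …, 363, 373.
36 qualify.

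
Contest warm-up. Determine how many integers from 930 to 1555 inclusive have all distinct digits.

300

The integers in [930, 1555] that have all distinct digits: 930, 931, 932, 934, 935, 936, …, 1548, 1549.
300 qualify.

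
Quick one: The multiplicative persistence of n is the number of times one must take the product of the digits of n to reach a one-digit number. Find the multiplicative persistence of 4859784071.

4859784071 → 0 (1 step)

1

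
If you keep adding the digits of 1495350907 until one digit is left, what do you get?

7

1+4+9+5+3+5+0+9+0+7 = 43
4+3 = 7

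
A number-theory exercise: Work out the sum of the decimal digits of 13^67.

328

13^67 = 430729487718382078107459493650574535887414006169042385334331347561420967317
Sum of its 75 digits: 328.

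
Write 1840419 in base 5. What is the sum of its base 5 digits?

27

1840419 in base 5 is 432343134.
Digit sum: 4+3+2+3+4+3+1+3+4 = 27.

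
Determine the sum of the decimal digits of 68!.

342

68! = 2480035542436830599600990418569171581047399201355367672371710738018221445712183296000000000000000
Sum of its 97 digits: 342.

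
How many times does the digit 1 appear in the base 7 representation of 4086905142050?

4086905142050 in base 7 is 601161214346153.
The digit 1 appears 5 times.

5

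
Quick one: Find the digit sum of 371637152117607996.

3+7+1+6+3+7+1+5+2+1+1+7+6+0+7+9+9+6 = 81

81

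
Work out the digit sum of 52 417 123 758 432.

54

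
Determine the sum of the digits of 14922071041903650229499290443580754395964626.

1+4+9+2+2+0+7+1+0+4+1+9+0+3+6+5+0+2+2+9+4+9+9+2+9+0+4+4+3+5+8+0+7+5+4+3+9+5+9+6+4+6+2+6 = 190

190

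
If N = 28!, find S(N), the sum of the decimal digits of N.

90

28! = 304888344611713860501504000000
Sum of its 30 digits: 90.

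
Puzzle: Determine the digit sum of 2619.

2+6+1+9 = 18

18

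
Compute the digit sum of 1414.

10

1+4+1+4 = 10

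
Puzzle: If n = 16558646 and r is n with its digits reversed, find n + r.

81244207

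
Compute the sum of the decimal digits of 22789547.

44

2+2+7+8+9+5+4+7 = 44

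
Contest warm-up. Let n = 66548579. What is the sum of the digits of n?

50

6+6+5+4+8+5+7+9 = 50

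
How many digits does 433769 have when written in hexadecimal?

5

433769 in base 16 is 69E69, which has 5 digits.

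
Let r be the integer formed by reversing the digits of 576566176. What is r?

Reversing 576566176 gives 671665675.

671665675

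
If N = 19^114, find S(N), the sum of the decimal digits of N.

649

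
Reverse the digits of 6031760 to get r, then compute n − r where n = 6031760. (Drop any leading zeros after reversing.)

5360454

Reverse of 6031760 is 671306.
6031760 − 671306 = 5360454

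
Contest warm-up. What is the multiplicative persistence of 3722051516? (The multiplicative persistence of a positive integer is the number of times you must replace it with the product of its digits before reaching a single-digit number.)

1

3722051516 → 0 (1 step)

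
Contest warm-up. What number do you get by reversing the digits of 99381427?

Reversing 99381427 gives 72418399.

72418399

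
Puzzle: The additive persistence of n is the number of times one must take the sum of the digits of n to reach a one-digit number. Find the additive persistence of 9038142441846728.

9038142441846728 → 71 → 8 (2 steps)

2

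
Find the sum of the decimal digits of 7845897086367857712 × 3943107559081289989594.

7845897086367857712 × 3943107559081289989594 = 30937216109030968491330083080664552648928
Sum of its 41 digits: 171.

171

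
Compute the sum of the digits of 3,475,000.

3+4+7+5+0+0+0 = 19

19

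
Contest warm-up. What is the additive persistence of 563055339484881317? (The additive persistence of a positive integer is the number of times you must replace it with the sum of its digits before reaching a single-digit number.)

3

563055339484881317 → 83 → 11 → 2 (3 steps)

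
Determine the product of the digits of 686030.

6×8×6×0×3×0 = 0

0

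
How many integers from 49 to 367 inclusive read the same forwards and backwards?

The integers in [49, 367] that read the same forwards and backwards: 55, 66, 77, 88, 99, 101, …, 353, 363.
32 qualify.

32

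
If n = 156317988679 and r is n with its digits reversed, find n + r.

1133207702330

Reverse of 156317988679 is 976889713651.
156317988679 + 976889713651 = 1133207702330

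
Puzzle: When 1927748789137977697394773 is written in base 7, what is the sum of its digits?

1927748789137977697394773 in base 7 is 41223206425031506462360003144.
Digit sum: 4+1+2+2+3+2+0+6+4+2+5+0+3+1+5+0+6+4+6+2+3+6+0+0+0+3+1+4+4 = 79.

79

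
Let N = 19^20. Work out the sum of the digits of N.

19^20 = 37589973457545958193355601
Sum of its 26 digits: 136.

136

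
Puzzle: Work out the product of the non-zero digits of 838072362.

96768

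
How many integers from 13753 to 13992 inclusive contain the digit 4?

42

The integers in [13753, 13992] that contain the digit 4: 13754, 13764, 13774, 13784, 13794, 13804, …, 13974, 13984.
42 qualify.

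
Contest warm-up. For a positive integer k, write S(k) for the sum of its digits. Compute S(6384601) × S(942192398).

S(6384601) = 6+3+8+4+6+0+1 = 28.
S(942192398) = 9+4+2+1+9+2+3+9+8 = 47.
28 · 47 = 1316.

1316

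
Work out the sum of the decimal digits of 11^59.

257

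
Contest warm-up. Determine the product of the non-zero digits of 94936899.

3779136

9×4×9×3×6×8×9×9 = 3779136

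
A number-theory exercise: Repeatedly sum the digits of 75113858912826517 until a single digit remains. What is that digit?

7+5+1+1+3+8+5+8+9+1+2+8+2+6+5+1+7 = 79
7+9 = 16
1+6 = 7

7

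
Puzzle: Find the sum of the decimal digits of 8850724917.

51

8+8+5+0+7+2+4+9+1+7 = 51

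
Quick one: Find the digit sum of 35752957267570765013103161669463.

138

3+5+7+5+2+9+5+7+2+6+7+5+7+0+7+6+5+0+1+3+1+0+3+1+6+1+6+6+9+4+6+3 = 138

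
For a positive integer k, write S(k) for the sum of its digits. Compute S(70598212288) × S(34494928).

2236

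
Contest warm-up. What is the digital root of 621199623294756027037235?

2

6+2+1+1+9+9+6+2+3+2+9+4+7+5+6+0+2+7+0+3+7+2+3+5 = 101
1+0+1 = 2
(Equivalently, 621199623294756027037235 mod 9 = 2.)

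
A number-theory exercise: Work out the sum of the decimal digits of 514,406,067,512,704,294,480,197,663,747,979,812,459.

183

5+1+4+4+0+6+0+6+7+5+1+2+7+0+4+2+9+4+4+8+0+1+9+7+6+6+3+7+4+7+9+7+9+8+1+2+4+5+9 = 183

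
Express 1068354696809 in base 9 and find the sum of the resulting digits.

49

1068354696809 in base 9 is 3703543753612.
Digit sum: 3+7+0+3+5+4+3+7+5+3+6+1+2 = 49.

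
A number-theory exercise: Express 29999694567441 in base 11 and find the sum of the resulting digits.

29999694567441 in base 11 is 9616887547055.
Digit sum: 9+6+1+6+8+8+7+5+4+7+0+5+5 = 71.

71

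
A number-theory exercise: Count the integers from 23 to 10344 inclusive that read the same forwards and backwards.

191

The integers in [23, 10344] that read the same forwards and backwards: 33, 44, 55, 66, 77, 88, …, 10201, 10301.
191 qualify.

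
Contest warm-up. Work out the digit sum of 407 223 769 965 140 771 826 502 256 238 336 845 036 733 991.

199

4+0+7+2+2+3+7+6+9+9+6+5+1+4+0+7+7+1+8+2+6+5+0+2+2+5+6+2+3+8+3+3+6+8+4+5+0+3+6+7+3+3+9+9+1 = 199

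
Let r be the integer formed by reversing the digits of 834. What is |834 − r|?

396

Reverse of 834 is 438.
|834 − 438| = 396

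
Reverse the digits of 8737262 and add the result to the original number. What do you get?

Reverse of 8737262 is 2627378.
8737262 + 2627378 = 11364640

11364640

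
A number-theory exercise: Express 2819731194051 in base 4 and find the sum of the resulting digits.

2819731194051 in base 4 is 221002011010320003003.
Digit sum: 2+2+1+0+0+2+0+1+1+0+1+0+3+2+0+0+0+3+0+0+3 = 21.

21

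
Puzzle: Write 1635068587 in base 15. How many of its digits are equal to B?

1635068587 in base 15 is 98829B77.
The digit B appears 1 time.

1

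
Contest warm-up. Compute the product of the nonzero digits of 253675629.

680400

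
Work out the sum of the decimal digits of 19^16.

91

19^16 = 288441413567621167681
Sum of its 21 digits: 91.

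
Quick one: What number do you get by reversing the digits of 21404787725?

Reversing 21404787725 gives 52778740412.

52778740412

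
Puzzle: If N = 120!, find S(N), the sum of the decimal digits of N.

783

120! = 6689502913449127057588118054090372586752746333138029810295671352301633557244962989366874165271984981308157637893214090552534408589408121859898481114389650005964960521256960000000000000000000000000000
Sum of its 199 digits: 783.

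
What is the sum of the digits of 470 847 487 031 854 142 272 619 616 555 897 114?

4+7+0+8+4+7+4+8+7+0+3+1+8+5+4+1+4+2+2+7+2+6+1+9+6+1+6+5+5+5+8+9+7+1+1+4 = 162

162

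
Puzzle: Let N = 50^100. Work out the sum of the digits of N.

50^100 = 78886090522101180541172856528278622967320643510902300477027893066406250000000000000000000000000000000000000000000000000000000000000000000000000000000000000000000000000000
Sum of its 170 digits: 283.

283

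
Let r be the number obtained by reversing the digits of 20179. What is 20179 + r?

Reverse of 20179 is 97102.
20179 + 97102 = 117281

117281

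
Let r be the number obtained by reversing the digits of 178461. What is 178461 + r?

Reverse of 178461 is 164871.
178461 + 164871 = 343332

343332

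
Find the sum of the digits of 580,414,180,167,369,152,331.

5+8+0+4+1+4+1+8+0+1+6+7+3+6+9+1+5+2+3+3+1 = 78

78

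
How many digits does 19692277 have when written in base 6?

19692277 in base 6 is 1542023541, which has 10 digits.

10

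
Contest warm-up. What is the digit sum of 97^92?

97^92 = 606735704395923002733791761573434066679767476230552391507505851123580116406280452369068391420526808624744964713002597852315040197809019225429847584120440809393098233208299576331520641
Sum of its 183 digits: 769.

769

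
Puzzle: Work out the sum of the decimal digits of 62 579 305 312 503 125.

6+2+5+7+9+3+0+5+3+1+2+5+0+3+1+2+5 = 59

59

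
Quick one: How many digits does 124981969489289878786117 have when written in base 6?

30

124981969489289878786117 in base 6 is 322040302244513340122104325541, which has 30 digits.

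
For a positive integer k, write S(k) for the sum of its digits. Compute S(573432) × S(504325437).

S(573432) = 5+7+3+4+3+2 = 24.
S(504325437) = 5+0+4+3+2+5+4+3+7 = 33.
24 · 33 = 792.

792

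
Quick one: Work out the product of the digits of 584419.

5760

5×8×4×4×1×9 = 5760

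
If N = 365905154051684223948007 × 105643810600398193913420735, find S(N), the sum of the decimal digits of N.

230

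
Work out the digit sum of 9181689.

42

9+1+8+1+6+8+9 = 42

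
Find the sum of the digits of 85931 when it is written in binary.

85931 in base 2 is 10100111110101011.
Digit sum: 1+0+1+0+0+1+1+1+1+1+0+1+0+1+0+1+1 = 11.

11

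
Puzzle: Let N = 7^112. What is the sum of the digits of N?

394

7^112 = 44769318314604316098321141946300034230442844475654848781645818897465472518013620463849601347201
Sum of its 95 digits: 394.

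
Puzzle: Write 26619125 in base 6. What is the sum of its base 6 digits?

26619125 in base 6 is 2350312405.
Digit sum: 2+3+5+0+3+1+2+4+0+5 = 25.

25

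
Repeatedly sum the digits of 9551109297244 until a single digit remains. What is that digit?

9+5+5+1+1+0+9+2+9+7+2+4+4 = 58
5+8 = 13
1+3 = 4
(Equivalently, 9551109297244 mod 9 = 4.)

4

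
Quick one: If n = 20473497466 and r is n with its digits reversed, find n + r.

Reverse of 20473497466 is 66479437402.
20473497466 + 66479437402 = 86952934868

86952934868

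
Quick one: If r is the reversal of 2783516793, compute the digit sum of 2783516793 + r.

57

Reversal of 2783516793 is 3976153872; 2783516793 + 3976153872 = 6759670665.
Digit sum of 6759670665: 6+7+5+9+6+7+0+6+6+5 = 57.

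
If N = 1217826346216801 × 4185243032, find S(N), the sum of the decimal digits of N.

1217826346216801 × 4185243032 = 5096899229689885946580632
Sum of its 25 digits: 146.

146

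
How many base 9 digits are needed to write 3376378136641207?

3376378136641207 in base 9 is 17352677117343114, which has 17 digits.

17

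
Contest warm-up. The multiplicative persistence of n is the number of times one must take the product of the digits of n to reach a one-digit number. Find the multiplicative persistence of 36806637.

1

36806637 → 0 (1 step)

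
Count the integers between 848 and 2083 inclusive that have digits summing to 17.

The integers in [848, 2083] that have digits summing to 17: 854, 863, 872, 881, 890, 908, …, 2069, 2078.
85 qualify.

85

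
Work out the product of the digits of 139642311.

3888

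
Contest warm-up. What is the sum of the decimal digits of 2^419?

572

2^419 = 1353842624082429130653522550851115089568572790710847937094960732721983060451965636249987502980536903367866802227247837807116288
Sum of its 127 digits: 572.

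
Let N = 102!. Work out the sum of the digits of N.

630

102! = 961446671503512660926865558697259548455355905059659464369444714048531715130254590603314961882364451384985595980362059157503710042865532928000000000000000000000000
Sum of its 162 digits: 630.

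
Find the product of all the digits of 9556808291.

0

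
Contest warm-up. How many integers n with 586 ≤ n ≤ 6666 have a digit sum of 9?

165

The integers in [586, 6666] that have a digit sum of 9: 603, 612, 621, 630, 702, 711, …, 6210, 6300.
165 qualify.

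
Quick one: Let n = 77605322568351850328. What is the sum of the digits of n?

86

7+7+6+0+5+3+2+2+5+6+8+3+5+1+8+5+0+3+2+8 = 86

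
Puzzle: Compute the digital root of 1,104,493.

1+1+0+4+4+9+3 = 22
2+2 = 4

4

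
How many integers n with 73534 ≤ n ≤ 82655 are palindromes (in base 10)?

The integers in [73534, 82655] that are palindromes (in base 10): 73537, 73637, 73737, 73837, 73937, 74047, …, 82528, 82628.
92 qualify.

92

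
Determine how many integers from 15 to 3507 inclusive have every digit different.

1962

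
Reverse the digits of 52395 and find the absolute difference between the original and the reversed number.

Reverse of 52395 is 59325.
|52395 − 59325| = 6930

6930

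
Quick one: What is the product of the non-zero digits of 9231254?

9×2×3×1×2×5×4 = 2160

2160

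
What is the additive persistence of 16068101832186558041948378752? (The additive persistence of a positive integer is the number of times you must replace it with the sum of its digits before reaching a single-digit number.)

16068101832186558041948378752 → 127 → 10 → 1 (3 steps)

3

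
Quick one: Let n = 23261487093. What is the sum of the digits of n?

45

2+3+2+6+1+4+8+7+0+9+3 = 45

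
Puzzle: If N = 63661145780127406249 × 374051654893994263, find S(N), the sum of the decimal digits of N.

178

63661145780127406249 × 374051654893994263 = 23812556931504475741608946441676349487
Sum of its 38 digits: 178.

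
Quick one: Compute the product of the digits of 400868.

4×0×0×8×6×8 = 0

0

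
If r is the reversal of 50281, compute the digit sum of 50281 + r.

32

Reversal of 50281 is 18205; 50281 + 18205 = 68486.
Digit sum of 68486: 6+8+4+8+6 = 32.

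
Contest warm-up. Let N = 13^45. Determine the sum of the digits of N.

13^45 = 134106816713249934153658112422086110743809315028093
Sum of its 51 digits: 190.

190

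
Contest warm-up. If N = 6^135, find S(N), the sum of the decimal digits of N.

468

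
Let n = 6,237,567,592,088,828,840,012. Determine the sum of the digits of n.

6+2+3+7+5+6+7+5+9+2+0+8+8+8+2+8+8+4+0+0+1+2 = 101

101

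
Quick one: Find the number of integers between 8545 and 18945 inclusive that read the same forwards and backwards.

104

The integers in [8545, 18945] that read the same forwards and backwards: 8558, 8668, 8778, 8888, 8998, 9009, …, 18781, 18881.
104 qualify.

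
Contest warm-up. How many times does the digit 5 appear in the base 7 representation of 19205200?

19205200 in base 7 is 322145560.
The digit 5 appears 2 times.

2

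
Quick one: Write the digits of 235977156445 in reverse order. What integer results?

Reversing 235977156445 gives 544651779532.

544651779532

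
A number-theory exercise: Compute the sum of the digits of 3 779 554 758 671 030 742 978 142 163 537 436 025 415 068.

3+7+7+9+5+5+4+7+5+8+6+7+1+0+3+0+7+4+2+9+7+8+1+4+2+1+6+3+5+3+7+4+3+6+0+2+5+4+1+5+0+6+8 = 190

190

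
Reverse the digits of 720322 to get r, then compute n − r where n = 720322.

497295

Reverse of 720322 is 223027.
720322 − 223027 = 497295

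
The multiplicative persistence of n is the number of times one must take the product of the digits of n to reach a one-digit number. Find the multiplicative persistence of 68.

3

68 → 48 → 32 → 6 (3 steps)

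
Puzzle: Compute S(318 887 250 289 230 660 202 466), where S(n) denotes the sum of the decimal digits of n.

3+1+8+8+8+7+2+5+0+2+8+9+2+3+0+6+6+0+2+0+2+4+6+6 = 98

98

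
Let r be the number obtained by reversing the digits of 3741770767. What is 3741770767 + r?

Reverse of 3741770767 is 7670771473.
3741770767 + 7670771473 = 11412542240

11412542240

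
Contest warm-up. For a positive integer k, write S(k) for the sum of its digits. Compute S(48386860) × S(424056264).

1419

S(48386860) = 4+8+3+8+6+8+6+0 = 43.
S(424056264) = 4+2+4+0+5+6+2+6+4 = 33.
43 · 33 = 1419.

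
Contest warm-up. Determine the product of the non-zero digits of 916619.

2916

9×1×6×6×1×9 = 2916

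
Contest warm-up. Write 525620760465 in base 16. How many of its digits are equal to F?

1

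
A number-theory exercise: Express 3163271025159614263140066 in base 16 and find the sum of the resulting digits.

3163271025159614263140066 in base 16 is 29DD94410D67D04931EE2.
Digit sum: 2+9+13+13+9+4+4+1+0+13+6+7+13+0+4+9+3+1+14+14+2 = 141.

141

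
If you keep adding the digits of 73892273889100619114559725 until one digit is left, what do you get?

7+3+8+9+2+2+7+3+8+8+9+1+0+0+6+1+9+1+1+4+5+5+9+7+2+5 = 122
1+2+2 = 5

5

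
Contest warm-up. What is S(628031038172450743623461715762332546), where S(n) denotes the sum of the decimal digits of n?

137

6+2+8+0+3+1+0+3+8+1+7+2+4+5+0+7+4+3+6+2+3+4+6+1+7+1+5+7+6+2+3+3+2+5+4+6 = 137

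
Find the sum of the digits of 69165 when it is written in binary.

8

69165 in base 2 is 10000111000101101.
Digit sum: 1+0+0+0+0+1+1+1+0+0+0+1+0+1+1+0+1 = 8.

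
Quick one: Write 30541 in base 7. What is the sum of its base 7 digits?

30541 in base 7 is 155020.
Digit sum: 1+5+5+0+2+0 = 13.

13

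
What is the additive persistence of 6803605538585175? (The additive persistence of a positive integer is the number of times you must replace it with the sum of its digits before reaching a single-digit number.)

3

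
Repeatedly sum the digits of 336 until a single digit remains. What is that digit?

3

3+3+6 = 12
1+2 = 3
(Equivalently, 336 mod 9 = 3.)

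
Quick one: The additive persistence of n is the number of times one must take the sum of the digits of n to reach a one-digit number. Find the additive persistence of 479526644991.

3

479526644991 → 66 → 12 → 3 (3 steps)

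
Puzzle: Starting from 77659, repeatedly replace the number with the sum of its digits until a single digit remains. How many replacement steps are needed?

77659 → 34 → 7 (2 steps)

2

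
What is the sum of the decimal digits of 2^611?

2^611 = 8498207885068273579033411304839498037273489883632510771191106211206456957773635883826600036243668570702229271779944016245545269402443315830552319660265397631101300333366291504507650048
Sum of its 184 digits: 770.

770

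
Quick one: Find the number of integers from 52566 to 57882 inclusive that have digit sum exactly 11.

The integers in [52566, 57882] that have digit sum exactly 11: 53003, 53012, 53021, 53030, 53102, 53111, …, 55100, 56000.
20 qualify.

20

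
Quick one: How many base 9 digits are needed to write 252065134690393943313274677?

252065134690393943313274677 in base 9 is 4301032010385236137063154176, which has 28 digits.

28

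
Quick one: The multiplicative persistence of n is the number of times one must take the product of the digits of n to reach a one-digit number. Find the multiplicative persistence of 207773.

1

207773 → 0 (1 step)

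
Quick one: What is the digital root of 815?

8+1+5 = 14
1+4 = 5

5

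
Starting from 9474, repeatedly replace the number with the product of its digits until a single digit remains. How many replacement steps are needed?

2

9474 → 1008 → 0 (2 steps)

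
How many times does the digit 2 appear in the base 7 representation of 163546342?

1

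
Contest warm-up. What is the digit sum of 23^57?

305

23^57 = 415419284132315712417280030850401847268465234537470378097327641202361494857303
Sum of its 78 digits: 305.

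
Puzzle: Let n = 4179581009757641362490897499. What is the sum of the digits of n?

4+1+7+9+5+8+1+0+0+9+7+5+7+6+4+1+3+6+2+4+9+0+8+9+7+4+9+9 = 144

144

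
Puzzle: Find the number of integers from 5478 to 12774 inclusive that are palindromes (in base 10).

The integers in [5478, 12774] that are palindromes (in base 10): 5555, 5665, 5775, 5885, 5995, 6006, …, 12621, 12721.
73 qualify.

73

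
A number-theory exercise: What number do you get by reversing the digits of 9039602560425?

5240652069309

Reversing 9039602560425 gives 5240652069309.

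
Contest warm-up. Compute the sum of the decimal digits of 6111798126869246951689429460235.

150

6+1+1+1+7+9+8+1+2+6+8+6+9+2+4+6+9+5+1+6+8+9+4+2+9+4+6+0+2+3+5 = 150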